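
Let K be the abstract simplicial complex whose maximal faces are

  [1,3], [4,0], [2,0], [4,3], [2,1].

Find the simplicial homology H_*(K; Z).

H_0 ≅ Z,  H_1 ≅ Z.

Order the vertices as 0 < 1 < 2 < 3 < 4. Listing each simplex with vertices in this order, K has dimension 1 with simplices:

  0-simplices (5): [0], [1], [2], [3], [4]
  1-simplices (5): [0,2], [0,4], [1,2], [1,3], [3,4]

giving chain groups C_0 ≅ Z^5, C_1 ≅ Z^5.

The boundary map ∂_1: C_1 → C_0 maps an edge to its endpoints' difference, ∂[p,q] = q − p.
The 5×5 boundary matrix has rank 4 and Smith normal form diag(1,1,1,1).

Now H_k = ker ∂_k / im ∂_{k+1}, so:

  H_0: rank C_0 − rank ∂_1 = 5 − 4 = 1, and the invariant factors of ∂_1 are all 1, so H_0 = Z.
  H_1: rank ker ∂_1 − rank ∂_2 = (5 − 4) − 0 = 1, and there is no ∂_2, so H_1 = Z.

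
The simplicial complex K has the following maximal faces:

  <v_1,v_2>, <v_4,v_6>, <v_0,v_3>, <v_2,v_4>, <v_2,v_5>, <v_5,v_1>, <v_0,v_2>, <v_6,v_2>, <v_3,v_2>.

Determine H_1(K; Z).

Order the vertices as v_0 < v_1 < v_2 < v_3 < v_4 < v_5 < v_6. Listing each simplex with vertices in this order, K has dimension 1 with simplices:

  0-simplices (7): [v_0], [v_1], [v_2], [v_3], [v_4], [v_5], [v_6]
  1-simplices (9): [v_0,v_2], [v_0,v_3], [v_1,v_2], [v_1,v_5], [v_2,v_3], [v_2,v_4], [v_2,v_5], [v_2,v_6], [v_4,v_6]

giving chain groups C_0 ≅ Z^7, C_1 ≅ Z^9.

The boundary map ∂_1: C_1 → C_0 is given by ∂[p,q] = [q] − [p]. For instance
  ∂[v_2,v_4] = [v_4] − [v_2].
The resulting 7×9 matrix has rank 6, and its Smith normal form has invariant factors (1,1,1,1,1,1).

Now H_k = ker ∂_k / im ∂_{k+1}, so:

  H_1: rank ker ∂_1 − rank ∂_2 = (9 − 6) − 0 = 3, and there is no ∂_2, so H_1 ≅ Z^3.

H_1 ≅ Z^3.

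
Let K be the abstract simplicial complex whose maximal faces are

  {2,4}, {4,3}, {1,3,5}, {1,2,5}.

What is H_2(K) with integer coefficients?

K has 5 vertices, 7 edges, 2 triangles.
rank ∂_2 = 2, rank ∂_3 = 0 ⇒ b_2 = 2 − 2 − 0 = 0. So H_2 ≅ 0.

H_2 = 0.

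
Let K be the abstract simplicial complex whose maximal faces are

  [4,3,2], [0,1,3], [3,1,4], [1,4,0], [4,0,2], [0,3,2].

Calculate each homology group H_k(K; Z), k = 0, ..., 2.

K has 5 vertices, 9 edges, 6 triangles.
rank ∂_0 = 0, rank ∂_1 = 4 ⇒ b_0 = 5 − 0 − 4 = 1; all invariant factors of ∂_1 are 1 so no torsion. So H_0 ≅ Z.
rank ∂_1 = 4, rank ∂_2 = 5 ⇒ b_1 = 9 − 4 − 5 = 0; all invariant factors of ∂_2 are 1 so no torsion. So H_1 ≅ 0.
rank ∂_2 = 5, rank ∂_3 = 0 ⇒ b_2 = 6 − 5 − 0 = 1. So H_2 ≅ Z.

H_0 ≅ Z,  H_1 = 0,  H_2 ≅ Z.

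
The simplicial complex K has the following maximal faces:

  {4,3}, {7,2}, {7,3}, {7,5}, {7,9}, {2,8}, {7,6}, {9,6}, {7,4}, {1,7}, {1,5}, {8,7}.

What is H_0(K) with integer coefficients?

H_0 = Z.

Take the total order 1 < 2 < 3 < 4 < 5 < 6 < 7 < 8 < 9 on the vertex set. Then K (dimension 1) consists of the simplices:

  0-simplices (9): [1], [2], [3], [4], [5], [6], [7], [8], [9]
  1-simplices (12): [1,5], [1,7], [2,7], [2,8], [3,4], [3,7], [4,7], [5,7], [6,7], [6,9], [7,8], [7,9]

giving chain groups C_0 ≅ Z^9, C_1 ≅ Z^12.

∂_1: C_1 → C_0 sends each edge [p,q] (with p < q) to q − p.
This gives a 9×12 integer matrix of rank 8; reducing to Smith normal form yields diagonal entries (1,1,1,1,1,1,1,1).

From H_k ≅ ker(∂_k) / im(∂_{k+1}) we obtain:

  H_0: rank C_0 − rank ∂_1 = 9 − 8 = 1, and the invariant factors of ∂_1 are all 1, so H_0 = Z.

(K is a triangulation of a wedge of 4 circles.)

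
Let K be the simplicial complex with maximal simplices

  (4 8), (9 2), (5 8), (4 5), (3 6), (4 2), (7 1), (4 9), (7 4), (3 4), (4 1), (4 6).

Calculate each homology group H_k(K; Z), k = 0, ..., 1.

H_0 ≅ Z,  H_1 ≅ Z^4.

Order the vertices as 1 < 2 < 3 < 4 < 5 < 6 < 7 < 8 < 9. Listing each simplex with vertices in this order, K has dimension 1 with simplices:

  0-simplices (9): [1], [2], [3], [4], [5], [6], [7], [8], [9]
  1-simplices (12): [1,4], [1,7], [2,4], [2,9], [3,4], [3,6], [4,5], [4,6], [4,7], [4,8], [4,9], [5,8]

giving chain groups C_0 ≅ Z^9, C_1 ≅ Z^12.

Boundary ∂_1: C_1 → C_0 is given by ∂[p,q] = [q] − [p]. For instance
  ∂[1,4] = [4] − [1].
The resulting 9×12 matrix has rank 8, and its Smith normal form has invariant factors (1,1,1,1,1,1,1,1).

Reading off H_k = ker ∂_k / im ∂_{k+1}:

  H_0: rank C_0 − rank ∂_1 = 9 − 8 = 1, and the invariant factors of ∂_1 are all 1, so H_0 ≅ Z.
  H_1: rank ker ∂_1 − rank ∂_2 = (12 − 8) − 0 = 4, and there is no ∂_2, so H_1 ≅ Z^4.

As a check, the Euler characteristic is 9 − 12 = -3, which agrees with 1 − 4 = -3.
(K is a triangulation of a wedge of 4 circles.)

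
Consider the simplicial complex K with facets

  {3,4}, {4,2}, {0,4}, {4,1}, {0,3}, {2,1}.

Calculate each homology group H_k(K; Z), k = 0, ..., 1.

H_0 = Z,  H_1 = Z^2.

Take the total order 0 < 1 < 2 < 3 < 4 on the vertex set. Then K (dimension 1) consists of the simplices:

  0-simplices (5): [0], [1], [2], [3], [4]
  1-simplices (6): [0,3], [0,4], [1,2], [1,4], [2,4], [3,4]

so the chain groups are C_0 ≅ Z^5, C_1 ≅ Z^6.

The boundary map ∂_1: C_1 → C_0 maps an edge to its endpoints' difference, ∂[p,q] = q − p.
The 5×6 boundary matrix has rank 4 and Smith normal form diag(1,1,1,1).

From H_k ≅ ker(∂_k) / im(∂_{k+1}) we obtain:

  H_0: rank C_0 − rank ∂_1 = 5 − 4 = 1, and the invariant factors of ∂_1 are all 1, so H_0 ≅ Z.
  H_1: rank ker ∂_1 − rank ∂_2 = (6 − 4) − 0 = 2, and there is no ∂_2, so H_1 ≅ Z^2.

As a check, the Euler characteristic is 5 − 6 = -1, which agrees with 1 − 2 = -1.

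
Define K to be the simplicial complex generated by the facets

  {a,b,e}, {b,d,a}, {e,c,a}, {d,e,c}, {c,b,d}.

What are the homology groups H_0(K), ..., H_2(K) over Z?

Fix the vertex order a < b < c < d < e and write every simplex with vertices in increasing order. Then dim K = 2 and the simplices of K are:

  0-simplices (5): a, b, c, d, e
  1-simplices (10): ab, ac, ad, ae, bc, bd, be, cd, ce, de
  2-simplices (5): abd, abe, ace, bcd, cde

giving chain groups C_0 ≅ Z^5, C_1 ≅ Z^10, C_2 ≅ Z^5.

Boundary ∂_1: C_1 → C_0 sends each edge [p,q] (with p < q) to q − p.
This gives a 5×10 integer matrix of rank 4; reducing to Smith normal form yields diagonal entries (1,1,1,1).

Boundary ∂_2: C_2 → C_1 maps a triangle to the signed sum of its edges. For instance
  ∂cde = de − ce + cd,
  ∂abd = bd − ad + ab.
The 10×5 boundary matrix has rank 5 and Smith normal form diag(1,1,1,1,1).

Now H_k = ker ∂_k / im ∂_{k+1}, so:

  H_0: rank C_0 − rank ∂_1 = 5 − 4 = 1, and the invariant factors of ∂_1 are all 1, so H_0 ≅ Z.
  H_1: rank ker ∂_1 − rank ∂_2 = (10 − 4) − 5 = 1, and the invariant factors of ∂_2 are all 1, so H_1 ≅ Z.
  H_2: rank ker ∂_2 − rank ∂_3 = (5 − 5) − 0 = 0, and there is no ∂_3, so H_2 ≅ 0.

H_0 = Z,  H_1 = Z,  H_2 = 0.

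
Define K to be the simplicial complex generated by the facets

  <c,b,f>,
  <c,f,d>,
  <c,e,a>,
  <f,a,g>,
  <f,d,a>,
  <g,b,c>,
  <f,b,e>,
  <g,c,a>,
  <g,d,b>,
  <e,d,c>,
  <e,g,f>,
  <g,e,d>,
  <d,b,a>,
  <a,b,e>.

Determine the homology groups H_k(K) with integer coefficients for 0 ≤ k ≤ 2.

We work with the vertex ordering a < b < c < d < e < f < g. The simplices of K, each written with vertices in increasing order, are:

  0-simplices (7): a, b, c, d, e, f, g
  1-simplices (21): ab, ac, ad, ae, af, ag, bc, bd, be, bf, bg, cd, ce, cf, cg, de, df, dg, ef, eg, fg
  2-simplices (14): abd, abe, ace, acg, adf, afg, bcf, bcg, bdg, bef, cde, cdf, deg, efg

Hence C_0 ≅ Z^7, C_1 ≅ Z^21, C_2 ≅ Z^14.

Boundary ∂_1: C_1 → C_0 maps an edge to its endpoints' difference, ∂[p,q] = q − p. For instance
  ∂be = e − b.
As a 7×21 matrix over Z this has rank 6, with invariant factors (1,1,1,1,1,1).

∂_2: C_2 → C_1 maps a triangle to the signed sum of its edges. For instance
  ∂adf = df − af + ad,
  ∂bef = ef − bf + be.
The 21×14 boundary matrix has rank 13 and Smith normal form diag(1,1,1,1,1,1,1,1,1,1,1,1,1).

Now H_k = ker ∂_k / im ∂_{k+1}, so:

  H_0: rank C_0 − rank ∂_1 = 7 − 6 = 1, and the invariant factors of ∂_1 are all 1, so H_0 ≅ Z.
  H_1: rank ker ∂_1 − rank ∂_2 = (21 − 6) − 13 = 2, and the invariant factors of ∂_2 are all 1, so H_1 ≅ Z^2.
  H_2: rank ker ∂_2 − rank ∂_3 = (14 − 13) − 0 = 1, and there is no ∂_3, so H_2 ≅ Z.

(K is a triangulation of the torus T^2.)

H_0 = Z,  H_1 = Z^2,  H_2 = Z.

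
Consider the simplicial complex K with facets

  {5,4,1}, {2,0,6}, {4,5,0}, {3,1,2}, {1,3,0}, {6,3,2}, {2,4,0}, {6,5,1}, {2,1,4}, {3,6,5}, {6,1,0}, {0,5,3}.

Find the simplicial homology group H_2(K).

We work with the vertex ordering 0 < 1 < 2 < 3 < 4 < 5 < 6. The simplices of K, each written with vertices in increasing order, are:

  0-simplices (7): [0], [1], [2], [3], [4], [5], [6]
  1-simplices (18): [0,1], [0,2], [0,3], [0,4], [0,5], [0,6], [1,2], [1,3], [1,4], [1,5], [1,6], [2,3], [2,4], [2,6], [3,5], [3,6], [4,5], [5,6]
  2-simplices (12): [0,1,3], [0,1,6], [0,2,4], [0,2,6], [0,3,5], [0,4,5], [1,2,3], [1,2,4], [1,4,5], [1,5,6], [2,3,6], [3,5,6]

so the chain groups are C_0 ≅ Z^7, C_1 ≅ Z^18, C_2 ≅ Z^12.

The boundary map ∂_1: C_1 → C_0 sends each edge [p,q] (with p < q) to q − p.
As a 7×18 matrix over Z this has rank 6, with invariant factors (1,1,1,1,1,1).

∂_2: C_2 → C_1 maps a triangle to the signed sum of its edges. For instance
  ∂[1,2,4] = [2,4] − [1,4] + [1,2],
  ∂[0,1,6] = [1,6] − [0,6] + [0,1].
The 18×12 boundary matrix has rank 12 and Smith normal form diag(1,1,1,1,1,1,1,1,1,1,1,2).

Now H_k = ker ∂_k / im ∂_{k+1}, so:

  H_2: rank ker ∂_2 − rank ∂_3 = (12 − 12) − 0 = 0, and there is no ∂_3, so H_2 = 0.

H_2 ≅ 0.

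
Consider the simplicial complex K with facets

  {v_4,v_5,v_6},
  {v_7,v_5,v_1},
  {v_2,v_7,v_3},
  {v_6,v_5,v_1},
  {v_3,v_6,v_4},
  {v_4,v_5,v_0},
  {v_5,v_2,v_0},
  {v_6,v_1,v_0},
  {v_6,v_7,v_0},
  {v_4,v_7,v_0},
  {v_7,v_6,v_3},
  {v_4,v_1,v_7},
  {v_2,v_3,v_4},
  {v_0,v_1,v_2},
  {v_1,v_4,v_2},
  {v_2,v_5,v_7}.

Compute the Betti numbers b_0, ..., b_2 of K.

Order the vertices as v_0 < v_1 < v_2 < v_3 < v_4 < v_5 < v_6 < v_7. Listing each simplex with vertices in this order, K has dimension 2 with simplices:

  0-simplices (8): [v_0], [v_1], [v_2], [v_3], [v_4], [v_5], [v_6], [v_7]
  1-simplices (24): (24 of them)
  2-simplices (16): (16 of them)

Hence C_0 ≅ Z^8, C_1 ≅ Z^24, C_2 ≅ Z^16.

∂_1: C_1 → C_0 maps an edge to its endpoints' difference, ∂[p,q] = q − p. For instance
  ∂[v_1,v_6] = [v_6] − [v_1].
This gives a 8×24 integer matrix of rank 7; reducing to Smith normal form yields diagonal entries (1,1,1,1,1,1,1).

The boundary map ∂_2: C_2 → C_1 acts by ∂[p,q,r] = [q,r] − [p,r] + [p,q]. For instance
  ∂[v_1,v_4,v_7] = [v_4,v_7] − [v_1,v_7] + [v_1,v_4],
  ∂[v_0,v_4,v_5] = [v_4,v_5] − [v_0,v_5] + [v_0,v_4].
As a 24×16 matrix over Z this has rank 15, with invariant factors (1,1,1,1,1,1,1,1,1,1,1,1,1,1,1).

Reading off H_k = ker ∂_k / im ∂_{k+1}:

  H_0: rank C_0 − rank ∂_1 = 8 − 7 = 1, and the invariant factors of ∂_1 are all 1, so H_0 = Z.
  H_1: rank ker ∂_1 − rank ∂_2 = (24 − 7) − 15 = 2, and the invariant factors of ∂_2 are all 1, so H_1 = Z^2.
  H_2: rank ker ∂_2 − rank ∂_3 = (16 − 15) − 0 = 1, and there is no ∂_3, so H_2 = Z.

(K is a triangulation of the torus T^2.)

Hence the Betti numbers are b_0 = 1, b_1 = 2, b_2 = 1.

b_0 = 1, b_1 = 2, b_2 = 1.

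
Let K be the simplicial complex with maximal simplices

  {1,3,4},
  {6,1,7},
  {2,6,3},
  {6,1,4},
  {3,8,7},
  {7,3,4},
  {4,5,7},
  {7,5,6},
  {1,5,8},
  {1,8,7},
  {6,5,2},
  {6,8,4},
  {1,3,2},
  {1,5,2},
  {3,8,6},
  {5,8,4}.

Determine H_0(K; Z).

H_0 ≅ Z.

Fix the vertex order 1 < 2 < 3 < 4 < 5 < 6 < 7 < 8 and write every simplex with vertices in increasing order. Then dim K = 2 and the simplices of K are:

  0-simplices (8): [1], [2], [3], [4], [5], [6], [7], [8]
  1-simplices (24): (24 of them)
  2-simplices (16): [1,2,3], [1,2,5], [1,3,4], [1,4,6], [1,5,8], [1,6,7], [1,7,8], [2,3,6], [2,5,6], [3,4,7], [3,6,8], [3,7,8], [4,5,7], [4,5,8], [4,6,8], [5,6,7]

Hence C_0 ≅ Z^8, C_1 ≅ Z^24, C_2 ≅ Z^16.

The boundary map ∂_1: C_1 → C_0 sends each edge [p,q] (with p < q) to q − p. For instance
  ∂[1,3] = [3] − [1].
This gives a 8×24 integer matrix of rank 7; reducing to Smith normal form yields diagonal entries (1,1,1,1,1,1,1).

∂_2: C_2 → C_1 sends each 2-simplex [p,q,r] to [q,r] − [p,r] + [p,q]. For instance
  ∂[5,6,7] = [6,7] − [5,7] + [5,6],
  ∂[3,6,8] = [6,8] − [3,8] + [3,6].
This gives a 24×16 integer matrix of rank 15; reducing to Smith normal form yields diagonal entries (1,1,1,1,1,1,1,1,1,1,1,1,1,1,1).

Reading off H_k = ker ∂_k / im ∂_{k+1}:

  H_0: rank C_0 − rank ∂_1 = 8 − 7 = 1, and the invariant factors of ∂_1 are all 1, so H_0 ≅ Z.

(K is a triangulation of the torus T^2.)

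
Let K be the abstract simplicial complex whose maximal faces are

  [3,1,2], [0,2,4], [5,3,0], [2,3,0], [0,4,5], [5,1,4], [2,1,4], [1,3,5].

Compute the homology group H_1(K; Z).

Take the total order 0 < 1 < 2 < 3 < 4 < 5 on the vertex set. Then K (dimension 2) consists of the simplices:

  0-simplices (6): [0], [1], [2], [3], [4], [5]
  1-simplices (12): [0,2], [0,3], [0,4], [0,5], [1,2], [1,3], [1,4], [1,5], [2,3], [2,4], [3,5], [4,5]
  2-simplices (8): [0,2,3], [0,2,4], [0,3,5], [0,4,5], [1,2,3], [1,2,4], [1,3,5], [1,4,5]

giving chain groups C_0 ≅ Z^6, C_1 ≅ Z^12, C_2 ≅ Z^8.

∂_1: C_1 → C_0 is given by ∂[p,q] = [q] − [p]. For instance
  ∂[2,3] = [3] − [2].
The resulting 6×12 matrix has rank 5, and its Smith normal form has invariant factors (1,1,1,1,1).

Boundary ∂_2: C_2 → C_1 acts by ∂[p,q,r] = [q,r] − [p,r] + [p,q]. For instance
  ∂[1,4,5] = [4,5] − [1,5] + [1,4],
  ∂[1,2,3] = [2,3] − [1,3] + [1,2].
This gives a 12×8 integer matrix of rank 7; reducing to Smith normal form yields diagonal entries (1,1,1,1,1,1,1).

Computing H_k = (kernel of ∂_k) / (image of ∂_{k+1}):

  H_1: rank ker ∂_1 − rank ∂_2 = (12 − 5) − 7 = 0, and the invariant factors of ∂_2 are all 1, so H_1 ≅ 0.

H_1 = 0.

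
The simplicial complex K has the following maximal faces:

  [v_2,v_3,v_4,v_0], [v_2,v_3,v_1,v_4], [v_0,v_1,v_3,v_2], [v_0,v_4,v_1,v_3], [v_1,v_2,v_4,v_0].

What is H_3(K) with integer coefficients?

H_3 ≅ Z.

We work with the vertex ordering v_0 < v_1 < v_2 < v_3 < v_4. The simplices of K, each written with vertices in increasing order, are:

  0-simplices (5): [v_0], [v_1], [v_2], [v_3], [v_4]
  1-simplices (10): [v_0,v_1], [v_0,v_2], [v_0,v_3], [v_0,v_4], [v_1,v_2], [v_1,v_3], [v_1,v_4], [v_2,v_3], [v_2,v_4], [v_3,v_4]
  2-simplices (10): [v_0,v_1,v_2], [v_0,v_1,v_3], [v_0,v_1,v_4], [v_0,v_2,v_3], [v_0,v_2,v_4], [v_0,v_3,v_4], [v_1,v_2,v_3], [v_1,v_2,v_4], [v_1,v_3,v_4], [v_2,v_3,v_4]
  3-simplices (5): [v_0,v_1,v_2,v_3], [v_0,v_1,v_2,v_4], [v_0,v_1,v_3,v_4], [v_0,v_2,v_3,v_4], [v_1,v_2,v_3,v_4]

Hence C_0 ≅ Z^5, C_1 ≅ Z^10, C_2 ≅ Z^10, C_3 ≅ Z^5.

Boundary ∂_1: C_1 → C_0 sends each edge [p,q] (with p < q) to q − p.
The 5×10 boundary matrix has rank 4 and Smith normal form diag(1,1,1,1).

The boundary map ∂_2: C_2 → C_1 sends each 2-simplex [p,q,r] to [q,r] − [p,r] + [p,q]. For instance
  ∂[v_2,v_3,v_4] = [v_3,v_4] − [v_2,v_4] + [v_2,v_3],
  ∂[v_1,v_3,v_4] = [v_3,v_4] − [v_1,v_4] + [v_1,v_3].
The 10×10 boundary matrix has rank 6 and Smith normal form diag(1,1,1,1,1,1).

The boundary map ∂_3: C_3 → C_2 sends each 3-simplex σ to the alternating sum Σ_i (−1)^i (σ with its i-th vertex removed). For instance
  ∂[v_0,v_1,v_2,v_4] = [v_1,v_2,v_4] − [v_0,v_2,v_4] + [v_0,v_1,v_4] − [v_0,v_1,v_2],
  ∂[v_0,v_2,v_3,v_4] = [v_2,v_3,v_4] − [v_0,v_3,v_4] + [v_0,v_2,v_4] − [v_0,v_2,v_3].
The resulting 10×5 matrix has rank 4, and its Smith normal form has invariant factors (1,1,1,1).

Reading off H_k = ker ∂_k / im ∂_{k+1}:

  H_3: rank ker ∂_3 − rank ∂_4 = (5 − 4) − 0 = 1, and there is no ∂_4, so H_3 = Z.

(K is a triangulation of the 3-sphere S^3.)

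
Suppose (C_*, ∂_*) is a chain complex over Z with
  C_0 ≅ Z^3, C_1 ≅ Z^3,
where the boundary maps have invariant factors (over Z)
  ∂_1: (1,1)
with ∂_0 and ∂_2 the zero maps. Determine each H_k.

H_0 = Z,  H_1 = Z.

H_0: b_0 = 3 − 0 − 2 = 1; torsion from ∂_1 factors > 1: none. So H_0 = Z.
H_1: b_1 = 3 − 2 − 0 = 1; torsion from ∂_2 factors > 1: none. So H_1 = Z.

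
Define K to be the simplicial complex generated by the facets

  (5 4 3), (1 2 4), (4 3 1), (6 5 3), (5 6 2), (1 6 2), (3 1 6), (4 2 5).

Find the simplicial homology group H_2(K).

Order the vertices as 1 < 2 < 3 < 4 < 5 < 6. Listing each simplex with vertices in this order, K has dimension 2 with simplices:

  0-simplices (6): [1], [2], [3], [4], [5], [6]
  1-simplices (12): [1,2], [1,3], [1,4], [1,6], [2,4], [2,5], [2,6], [3,4], [3,5], [3,6], [4,5], [5,6]
  2-simplices (8): [1,2,4], [1,2,6], [1,3,4], [1,3,6], [2,4,5], [2,5,6], [3,4,5], [3,5,6]

giving chain groups C_0 ≅ Z^6, C_1 ≅ Z^12, C_2 ≅ Z^8.

The boundary map ∂_1: C_1 → C_0 is given by ∂[p,q] = [q] − [p]. For instance
  ∂[1,2] = [2] − [1].
The 6×12 boundary matrix has rank 5 and Smith normal form diag(1,1,1,1,1).

The boundary map ∂_2: C_2 → C_1 maps a triangle to the signed sum of its edges. For instance
  ∂[1,3,6] = [3,6] − [1,6] + [1,3],
  ∂[3,4,5] = [4,5] − [3,5] + [3,4].
The resulting 12×8 matrix has rank 7, and its Smith normal form has invariant factors (1,1,1,1,1,1,1).

Computing H_k = (kernel of ∂_k) / (image of ∂_{k+1}):

  H_2: rank ker ∂_2 − rank ∂_3 = (8 − 7) − 0 = 1, and there is no ∂_3, so H_2 = Z.

(K is a triangulation of the 2-sphere S^2.)

H_2 ≅ Z.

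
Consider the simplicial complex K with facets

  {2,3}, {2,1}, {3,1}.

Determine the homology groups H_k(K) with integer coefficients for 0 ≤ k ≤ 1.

H_0 ≅ Z,  H_1 ≅ Z.

K has 3 vertices, 3 edges.
rank ∂_0 = 0, rank ∂_1 = 2 ⇒ b_0 = 3 − 0 − 2 = 1; all invariant factors of ∂_1 are 1 so no torsion. So H_0 = Z.
rank ∂_1 = 2, rank ∂_2 = 0 ⇒ b_1 = 3 − 2 − 0 = 1. So H_1 = Z.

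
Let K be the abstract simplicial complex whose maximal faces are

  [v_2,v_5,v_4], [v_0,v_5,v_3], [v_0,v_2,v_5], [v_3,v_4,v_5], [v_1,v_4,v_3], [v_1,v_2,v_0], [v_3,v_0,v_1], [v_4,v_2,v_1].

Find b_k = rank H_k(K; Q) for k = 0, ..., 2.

We work with the vertex ordering v_0 < v_1 < v_2 < v_3 < v_4 < v_5. The simplices of K, each written with vertices in increasing order, are:

  0-simplices (6): [v_0], [v_1], [v_2], [v_3], [v_4], [v_5]
  1-simplices (12): [v_0,v_1], [v_0,v_2], [v_0,v_3], [v_0,v_5], [v_1,v_2], [v_1,v_3], [v_1,v_4], [v_2,v_4], [v_2,v_5], [v_3,v_4], [v_3,v_5], [v_4,v_5]
  2-simplices (8): [v_0,v_1,v_2], [v_0,v_1,v_3], [v_0,v_2,v_5], [v_0,v_3,v_5], [v_1,v_2,v_4], [v_1,v_3,v_4], [v_2,v_4,v_5], [v_3,v_4,v_5]

Hence C_0 ≅ Z^6, C_1 ≅ Z^12, C_2 ≅ Z^8.

The boundary map ∂_1: C_1 → C_0 is given by ∂[p,q] = [q] − [p]. For instance
  ∂[v_3,v_5] = [v_5] − [v_3].
This gives a 6×12 integer matrix of rank 5; reducing to Smith normal form yields diagonal entries (1,1,1,1,1).

The boundary map ∂_2: C_2 → C_1 maps a triangle to the signed sum of its edges. For instance
  ∂[v_0,v_1,v_3] = [v_1,v_3] − [v_0,v_3] + [v_0,v_1],
  ∂[v_2,v_4,v_5] = [v_4,v_5] − [v_2,v_5] + [v_2,v_4].
The resulting 12×8 matrix has rank 7, and its Smith normal form has invariant factors (1,1,1,1,1,1,1).

From H_k ≅ ker(∂_k) / im(∂_{k+1}) we obtain:

  H_0: rank C_0 − rank ∂_1 = 6 − 5 = 1, and the invariant factors of ∂_1 are all 1, so H_0 ≅ Z.
  H_1: rank ker ∂_1 − rank ∂_2 = (12 − 5) − 7 = 0, and the invariant factors of ∂_2 are all 1, so H_1 ≅ 0.
  H_2: rank ker ∂_2 − rank ∂_3 = (8 − 7) − 0 = 1, and there is no ∂_3, so H_2 ≅ Z.

(K is a triangulation of the 2-sphere S^2.)

Hence the Betti numbers are b_0 = 1, b_1 = 0, b_2 = 1.

b_0 = 1, b_1 = 0, b_2 = 1.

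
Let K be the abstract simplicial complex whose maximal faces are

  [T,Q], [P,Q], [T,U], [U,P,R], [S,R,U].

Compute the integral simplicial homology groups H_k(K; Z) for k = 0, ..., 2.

Order the vertices as P < Q < R < S < T < U. Listing each simplex with vertices in this order, K has dimension 2 with simplices:

  0-simplices (6): P, Q, R, S, T, U
  1-simplices (8): PQ, PR, PU, QT, RS, RU, SU, TU
  2-simplices (2): PRU, RSU

so the chain groups are C_0 ≅ Z^6, C_1 ≅ Z^8, C_2 ≅ Z^2.

The boundary map ∂_1: C_1 → C_0 maps an edge to its endpoints' difference, ∂[p,q] = q − p. For instance
  ∂RU = U − R.
This gives a 6×8 integer matrix of rank 5; reducing to Smith normal form yields diagonal entries (1,1,1,1,1).

The boundary map ∂_2: C_2 → C_1 acts by ∂[p,q,r] = [q,r] − [p,r] + [p,q]. For instance
  ∂PRU = RU − PU + PR,
  ∂RSU = SU − RU + RS.
As a 8×2 matrix over Z this has rank 2, with invariant factors (1,1).

From H_k ≅ ker(∂_k) / im(∂_{k+1}) we obtain:

  H_0: rank C_0 − rank ∂_1 = 6 − 5 = 1, and the invariant factors of ∂_1 are all 1, so H_0 ≅ Z.
  H_1: rank ker ∂_1 − rank ∂_2 = (8 − 5) − 2 = 1, and the invariant factors of ∂_2 are all 1, so H_1 ≅ Z.
  H_2: rank ker ∂_2 − rank ∂_3 = (2 − 2) − 0 = 0, and there is no ∂_3, so H_2 ≅ 0.

H_0 ≅ Z,  H_1 ≅ Z,  H_2 = 0.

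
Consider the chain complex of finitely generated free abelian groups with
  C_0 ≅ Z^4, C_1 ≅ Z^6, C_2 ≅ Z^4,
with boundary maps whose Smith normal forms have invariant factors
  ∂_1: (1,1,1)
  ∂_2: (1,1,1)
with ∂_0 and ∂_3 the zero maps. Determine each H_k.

H_0 ≅ Z,  H_1 = 0,  H_2 ≅ Z.

H_0: b_0 = 4 − 0 − 3 = 1; torsion from ∂_1 factors > 1: none. So H_0 ≅ Z.
H_1: b_1 = 6 − 3 − 3 = 0; torsion from ∂_2 factors > 1: none. So H_1 ≅ 0.
H_2: b_2 = 4 − 3 − 0 = 1; torsion from ∂_3 factors > 1: none. So H_2 ≅ Z.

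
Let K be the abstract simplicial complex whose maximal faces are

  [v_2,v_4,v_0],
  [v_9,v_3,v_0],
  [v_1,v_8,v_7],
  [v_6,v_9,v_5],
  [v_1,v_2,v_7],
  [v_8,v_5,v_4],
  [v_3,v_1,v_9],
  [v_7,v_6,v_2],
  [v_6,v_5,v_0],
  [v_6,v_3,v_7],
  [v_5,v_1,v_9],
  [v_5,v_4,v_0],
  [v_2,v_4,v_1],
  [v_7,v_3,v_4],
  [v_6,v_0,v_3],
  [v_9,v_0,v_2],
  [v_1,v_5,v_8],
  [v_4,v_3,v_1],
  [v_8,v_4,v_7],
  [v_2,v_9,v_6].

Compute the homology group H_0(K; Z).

H_0 = Z.

Fix the vertex order v_0 < v_1 < v_2 < v_3 < v_4 < v_5 < v_6 < v_7 < v_8 < v_9 and write every simplex with vertices in increasing order. Then dim K = 2 and the simplices of K are:

  0-simplices (10): [v_0], [v_1], [v_2], [v_3], [v_4], [v_5], [v_6], [v_7], [v_8], [v_9]
  1-simplices (30): (30 of them)
  2-simplices (20): (20 of them)

Hence C_0 ≅ Z^10, C_1 ≅ Z^30, C_2 ≅ Z^20.

∂_1: C_1 → C_0 maps an edge to its endpoints' difference, ∂[p,q] = q − p.
The resulting 10×30 matrix has rank 9, and its Smith normal form has invariant factors (1,1,1,1,1,1,1,1,1).

∂_2: C_2 → C_1 maps a triangle to the signed sum of its edges. For instance
  ∂[v_1,v_7,v_8] = [v_7,v_8] − [v_1,v_8] + [v_1,v_7],
  ∂[v_0,v_4,v_5] = [v_4,v_5] − [v_0,v_5] + [v_0,v_4].
As a 30×20 matrix over Z this has rank 20, with invariant factors (1,1,1,1,1,1,1,1,1,1,1,1,1,1,1,1,1,1,1,2).

Computing H_k = (kernel of ∂_k) / (image of ∂_{k+1}):

  H_0: rank C_0 − rank ∂_1 = 10 − 9 = 1, and the invariant factors of ∂_1 are all 1, so H_0 ≅ Z.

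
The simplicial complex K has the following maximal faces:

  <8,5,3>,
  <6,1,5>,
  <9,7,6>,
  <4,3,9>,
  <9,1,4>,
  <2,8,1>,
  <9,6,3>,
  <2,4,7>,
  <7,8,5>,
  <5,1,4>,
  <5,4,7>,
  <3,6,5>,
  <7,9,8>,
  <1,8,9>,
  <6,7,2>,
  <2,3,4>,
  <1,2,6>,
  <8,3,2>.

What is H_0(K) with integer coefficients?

H_0 ≅ Z.

Order the vertices as 1 < 2 < 3 < 4 < 5 < 6 < 7 < 8 < 9. Listing each simplex with vertices in this order, K has dimension 2 with simplices:

  0-simplices (9): [1], [2], [3], [4], [5], [6], [7], [8], [9]
  1-simplices (27): (27 of them)
  2-simplices (18): [1,2,6], [1,2,8], [1,4,5], [1,4,9], [1,5,6], [1,8,9], [2,3,4], [2,3,8], [2,4,7], [2,6,7], [3,4,9], [3,5,6], [3,5,8], [3,6,9], [4,5,7], [5,7,8], [6,7,9], [7,8,9]

giving chain groups C_0 ≅ Z^9, C_1 ≅ Z^27, C_2 ≅ Z^18.

∂_1: C_1 → C_0 is given by ∂[p,q] = [q] − [p]. For instance
  ∂[6,7] = [7] − [6].
This gives a 9×27 integer matrix of rank 8; reducing to Smith normal form yields diagonal entries (1,1,1,1,1,1,1,1).

Boundary ∂_2: C_2 → C_1 acts by ∂[p,q,r] = [q,r] − [p,r] + [p,q]. For instance
  ∂[4,5,7] = [5,7] − [4,7] + [4,5],
  ∂[1,8,9] = [8,9] − [1,9] + [1,8].
The resulting 27×18 matrix has rank 17, and its Smith normal form has invariant factors (1,1,1,1,1,1,1,1,1,1,1,1,1,1,1,1,1).

Computing H_k = (kernel of ∂_k) / (image of ∂_{k+1}):

  H_0: rank C_0 − rank ∂_1 = 9 − 8 = 1, and the invariant factors of ∂_1 are all 1, so H_0 = Z.

(K is a triangulation of the torus T^2.)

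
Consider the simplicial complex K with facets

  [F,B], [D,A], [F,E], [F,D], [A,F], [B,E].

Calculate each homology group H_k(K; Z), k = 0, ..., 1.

H_0 ≅ Z,  H_1 ≅ Z^2.

Order the vertices as A < B < D < E < F. Listing each simplex with vertices in this order, K has dimension 1 with simplices:

  0-simplices (5): A, B, D, E, F
  1-simplices (6): AD, AF, BE, BF, DF, EF

giving chain groups C_0 ≅ Z^5, C_1 ≅ Z^6.

Boundary ∂_1: C_1 → C_0 sends each edge [p,q] (with p < q) to q − p. For instance
  ∂DF = F − D.
This gives a 5×6 integer matrix of rank 4; reducing to Smith normal form yields diagonal entries (1,1,1,1).

From H_k ≅ ker(∂_k) / im(∂_{k+1}) we obtain:

  H_0: rank C_0 − rank ∂_1 = 5 − 4 = 1, and the invariant factors of ∂_1 are all 1, so H_0 ≅ Z.
  H_1: rank ker ∂_1 − rank ∂_2 = (6 − 4) − 0 = 2, and there is no ∂_2, so H_1 ≅ Z^2.

As a check, the Euler characteristic is 5 − 6 = -1, which agrees with 1 − 2 = -1.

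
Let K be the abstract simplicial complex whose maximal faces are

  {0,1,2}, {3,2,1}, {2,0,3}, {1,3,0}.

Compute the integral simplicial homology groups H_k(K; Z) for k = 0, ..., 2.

H_0 = Z,  H_1 = 0,  H_2 = Z.

We work with the vertex ordering 0 < 1 < 2 < 3. The simplices of K, each written with vertices in increasing order, are:

  0-simplices (4): [0], [1], [2], [3]
  1-simplices (6): [0,1], [0,2], [0,3], [1,2], [1,3], [2,3]
  2-simplices (4): [0,1,2], [0,1,3], [0,2,3], [1,2,3]

giving chain groups C_0 ≅ Z^4, C_1 ≅ Z^6, C_2 ≅ Z^4.

The boundary map ∂_1: C_1 → C_0 is given by ∂[p,q] = [q] − [p].
This gives a 4×6 integer matrix of rank 3; reducing to Smith normal form yields diagonal entries (1,1,1).

The boundary map ∂_2: C_2 → C_1 maps a triangle to the signed sum of its edges. For instance
  ∂[1,2,3] = [2,3] − [1,3] + [1,2],
  ∂[0,2,3] = [2,3] − [0,3] + [0,2].
As a 6×4 matrix over Z this has rank 3, with invariant factors (1,1,1).

Now H_k = ker ∂_k / im ∂_{k+1}, so:

  H_0: rank C_0 − rank ∂_1 = 4 − 3 = 1, and the invariant factors of ∂_1 are all 1, so H_0 = Z.
  H_1: rank ker ∂_1 − rank ∂_2 = (6 − 3) − 3 = 0, and the invariant factors of ∂_2 are all 1, so H_1 = 0.
  H_2: rank ker ∂_2 − rank ∂_3 = (4 − 3) − 0 = 1, and there is no ∂_3, so H_2 = Z.

As a check, the Euler characteristic is 4 − 6 + 4 = 2, which agrees with 1 − 0 + 1 = 2.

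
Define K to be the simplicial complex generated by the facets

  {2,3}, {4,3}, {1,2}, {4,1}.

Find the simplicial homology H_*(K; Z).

H_0 = Z,  H_1 = Z.

Order the vertices as 1 < 2 < 3 < 4. Listing each simplex with vertices in this order, K has dimension 1 with simplices:

  0-simplices (4): [1], [2], [3], [4]
  1-simplices (4): [1,2], [1,4], [2,3], [3,4]

Hence C_0 ≅ Z^4, C_1 ≅ Z^4.

The boundary map ∂_1: C_1 → C_0 sends each edge [p,q] (with p < q) to q − p.
This gives a 4×4 integer matrix of rank 3; reducing to Smith normal form yields diagonal entries (1,1,1).

Reading off H_k = ker ∂_k / im ∂_{k+1}:

  H_0: rank C_0 − rank ∂_1 = 4 − 3 = 1, and the invariant factors of ∂_1 are all 1, so H_0 ≅ Z.
  H_1: rank ker ∂_1 − rank ∂_2 = (4 − 3) − 0 = 1, and there is no ∂_2, so H_1 ≅ Z.

As a check, the Euler characteristic is 4 − 4 = 0, which agrees with 1 − 1 = 0.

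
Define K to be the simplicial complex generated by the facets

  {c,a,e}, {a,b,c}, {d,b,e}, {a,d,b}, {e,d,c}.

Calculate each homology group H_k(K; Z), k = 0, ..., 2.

Fix the vertex order a < b < c < d < e and write every simplex with vertices in increasing order. Then dim K = 2 and the simplices of K are:

  0-simplices (5): a, b, c, d, e
  1-simplices (10): ab, ac, ad, ae, bc, bd, be, cd, ce, de
  2-simplices (5): abc, abd, ace, bde, cde

giving chain groups C_0 ≅ Z^5, C_1 ≅ Z^10, C_2 ≅ Z^5.

Boundary ∂_1: C_1 → C_0 sends each edge [p,q] (with p < q) to q − p.
The 5×10 boundary matrix has rank 4 and Smith normal form diag(1,1,1,1).

∂_2: C_2 → C_1 sends each 2-simplex [p,q,r] to [q,r] − [p,r] + [p,q]. For instance
  ∂ace = ce − ae + ac,
  ∂abd = bd − ad + ab.
As a 10×5 matrix over Z this has rank 5, with invariant factors (1,1,1,1,1).

From H_k ≅ ker(∂_k) / im(∂_{k+1}) we obtain:

  H_0: rank C_0 − rank ∂_1 = 5 − 4 = 1, and the invariant factors of ∂_1 are all 1, so H_0 ≅ Z.
  H_1: rank ker ∂_1 − rank ∂_2 = (10 − 4) − 5 = 1, and the invariant factors of ∂_2 are all 1, so H_1 ≅ Z.
  H_2: rank ker ∂_2 − rank ∂_3 = (5 − 5) − 0 = 0, and there is no ∂_3, so H_2 ≅ 0.

(K is a triangulation of the Möbius band.)

H_0 = Z,  H_1 = Z,  H_2 = 0.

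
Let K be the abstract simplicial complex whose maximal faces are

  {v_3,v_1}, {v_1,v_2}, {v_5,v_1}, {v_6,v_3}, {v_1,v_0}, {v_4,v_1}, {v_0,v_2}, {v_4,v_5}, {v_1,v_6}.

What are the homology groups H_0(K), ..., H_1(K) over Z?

H_0 ≅ Z,  H_1 ≅ Z^3.

Order the vertices as v_0 < v_1 < v_2 < v_3 < v_4 < v_5 < v_6. Listing each simplex with vertices in this order, K has dimension 1 with simplices:

  0-simplices (7): [v_0], [v_1], [v_2], [v_3], [v_4], [v_5], [v_6]
  1-simplices (9): [v_0,v_1], [v_0,v_2], [v_1,v_2], [v_1,v_3], [v_1,v_4], [v_1,v_5], [v_1,v_6], [v_3,v_6], [v_4,v_5]

Hence C_0 ≅ Z^7, C_1 ≅ Z^9.

The boundary map ∂_1: C_1 → C_0 sends each edge [p,q] (with p < q) to q − p.
The resulting 7×9 matrix has rank 6, and its Smith normal form has invariant factors (1,1,1,1,1,1).

Computing H_k = (kernel of ∂_k) / (image of ∂_{k+1}):

  H_0: rank C_0 − rank ∂_1 = 7 − 6 = 1, and the invariant factors of ∂_1 are all 1, so H_0 = Z.
  H_1: rank ker ∂_1 − rank ∂_2 = (9 − 6) − 0 = 3, and there is no ∂_2, so H_1 = Z^3.

As a check, the Euler characteristic is 7 − 9 = -2, which agrees with 1 − 3 = -2.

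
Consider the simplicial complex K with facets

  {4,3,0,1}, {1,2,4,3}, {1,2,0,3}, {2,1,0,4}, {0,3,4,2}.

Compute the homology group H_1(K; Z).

H_1 = 0.

Take the total order 0 < 1 < 2 < 3 < 4 on the vertex set. Then K (dimension 3) consists of the simplices:

  0-simplices (5): [0], [1], [2], [3], [4]
  1-simplices (10): [0,1], [0,2], [0,3], [0,4], [1,2], [1,3], [1,4], [2,3], [2,4], [3,4]
  2-simplices (10): [0,1,2], [0,1,3], [0,1,4], [0,2,3], [0,2,4], [0,3,4], [1,2,3], [1,2,4], [1,3,4], [2,3,4]
  3-simplices (5): [0,1,2,3], [0,1,2,4], [0,1,3,4], [0,2,3,4], [1,2,3,4]

Hence C_0 ≅ Z^5, C_1 ≅ Z^10, C_2 ≅ Z^10, C_3 ≅ Z^5.

∂_1: C_1 → C_0 sends each edge [p,q] (with p < q) to q − p. For instance
  ∂[1,3] = [3] − [1].
The 5×10 boundary matrix has rank 4 and Smith normal form diag(1,1,1,1).

∂_2: C_2 → C_1 sends each 2-simplex [p,q,r] to [q,r] − [p,r] + [p,q]. For instance
  ∂[0,1,3] = [1,3] − [0,3] + [0,1],
  ∂[0,3,4] = [3,4] − [0,4] + [0,3].
This gives a 10×10 integer matrix of rank 6; reducing to Smith normal form yields diagonal entries (1,1,1,1,1,1).

The boundary map ∂_3: C_3 → C_2 sends each 3-simplex σ to the alternating sum Σ_i (−1)^i (σ with its i-th vertex removed). For instance
  ∂[0,1,2,3] = [1,2,3] − [0,2,3] + [0,1,3] − [0,1,2],
  ∂[0,2,3,4] = [2,3,4] − [0,3,4] + [0,2,4] − [0,2,3].
The resulting 10×5 matrix has rank 4, and its Smith normal form has invariant factors (1,1,1,1).

Computing H_k = (kernel of ∂_k) / (image of ∂_{k+1}):

  H_1: rank ker ∂_1 − rank ∂_2 = (10 − 4) − 6 = 0, and the invariant factors of ∂_2 are all 1, so H_1 ≅ 0.

(K is a triangulation of the 3-sphere S^3.)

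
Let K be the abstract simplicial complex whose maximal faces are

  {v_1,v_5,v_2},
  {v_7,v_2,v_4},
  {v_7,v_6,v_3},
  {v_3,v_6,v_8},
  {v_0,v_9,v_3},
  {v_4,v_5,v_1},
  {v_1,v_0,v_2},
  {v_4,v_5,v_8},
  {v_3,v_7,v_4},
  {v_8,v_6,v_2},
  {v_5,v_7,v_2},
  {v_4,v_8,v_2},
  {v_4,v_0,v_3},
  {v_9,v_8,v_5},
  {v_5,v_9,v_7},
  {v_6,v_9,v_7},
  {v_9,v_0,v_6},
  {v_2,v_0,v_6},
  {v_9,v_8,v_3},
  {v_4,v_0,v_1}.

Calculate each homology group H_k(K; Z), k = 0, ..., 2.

H_0 ≅ Z,  H_1 ≅ Z ⊕ Z_2,  H_2 = 0.

Take the total order v_0 < v_1 < v_2 < v_3 < v_4 < v_5 < v_6 < v_7 < v_8 < v_9 on the vertex set. Then K (dimension 2) consists of the simplices:

  0-simplices (10): [v_0], [v_1], [v_2], [v_3], [v_4], [v_5], [v_6], [v_7], [v_8], [v_9]
  1-simplices (30): (30 of them)
  2-simplices (20): (20 of them)

Hence C_0 ≅ Z^10, C_1 ≅ Z^30, C_2 ≅ Z^20.

∂_1: C_1 → C_0 sends each edge [p,q] (with p < q) to q − p.
As a 10×30 matrix over Z this has rank 9, with invariant factors (1,1,1,1,1,1,1,1,1).

Boundary ∂_2: C_2 → C_1 sends each 2-simplex [p,q,r] to [q,r] − [p,r] + [p,q]. For instance
  ∂[v_0,v_3,v_9] = [v_3,v_9] − [v_0,v_9] + [v_0,v_3],
  ∂[v_4,v_5,v_8] = [v_5,v_8] − [v_4,v_8] + [v_4,v_5].
The resulting 30×20 matrix has rank 20, and its Smith normal form has invariant factors (1,1,1,1,1,1,1,1,1,1,1,1,1,1,1,1,1,1,1,2).

Computing H_k = (kernel of ∂_k) / (image of ∂_{k+1}):

  H_0: rank C_0 − rank ∂_1 = 10 − 9 = 1, and the invariant factors of ∂_1 are all 1, so H_0 ≅ Z.
  H_1: rank ker ∂_1 − rank ∂_2 = (30 − 9) − 20 = 1, and ∂_2 has invariant factor 2 > 1, so H_1 ≅ Z ⊕ Z_2.
  H_2: rank ker ∂_2 − rank ∂_3 = (20 − 20) − 0 = 0, and there is no ∂_3, so H_2 ≅ 0.

As a check, the Euler characteristic is 10 − 30 + 20 = 0, which agrees with 1 − 1 + 0 = 0.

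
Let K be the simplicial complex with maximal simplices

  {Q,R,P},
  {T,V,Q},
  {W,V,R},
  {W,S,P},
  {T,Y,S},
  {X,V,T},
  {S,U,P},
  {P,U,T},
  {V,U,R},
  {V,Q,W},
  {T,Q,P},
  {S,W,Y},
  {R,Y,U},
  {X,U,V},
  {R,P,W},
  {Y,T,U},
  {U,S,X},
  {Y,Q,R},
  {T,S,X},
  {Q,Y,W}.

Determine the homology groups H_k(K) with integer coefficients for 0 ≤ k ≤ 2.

H_0 ≅ Z,  H_1 ≅ Z × Z/2,  H_2 = 0.

We work with the vertex ordering P < Q < R < S < T < U < V < W < X < Y. The simplices of K, each written with vertices in increasing order, are:

  0-simplices (10): P, Q, R, S, T, U, V, W, X, Y
  1-simplices (30): PQ, PR, PS, PT, PU, PW, QR, QT, QV, QW, QY, RU, RV, RW, RY, ST, SU, SW, SX, SY, TU, TV, TX, TY, UV, UX, UY, VW, VX, WY
  2-simplices (20): PQR, PQT, PRW, PSU, PSW, PTU, QRY, QTV, QVW, QWY, RUV, RUY, RVW, STX, STY, SUX, SWY, TUY, TVX, UVX

Hence C_0 ≅ Z^10, C_1 ≅ Z^30, C_2 ≅ Z^20.

∂_1: C_1 → C_0 maps an edge to its endpoints' difference, ∂[p,q] = q − p. For instance
  ∂SY = Y − S.
The resulting 10×30 matrix has rank 9, and its Smith normal form has invariant factors (1,1,1,1,1,1,1,1,1).

∂_2: C_2 → C_1 maps a triangle to the signed sum of its edges. For instance
  ∂PQR = QR − PR + PQ,
  ∂RUY = UY − RY + RU.
As a 30×20 matrix over Z this has rank 20, with invariant factors (1,1,1,1,1,1,1,1,1,1,1,1,1,1,1,1,1,1,1,2).

Reading off H_k = ker ∂_k / im ∂_{k+1}:

  H_0: rank C_0 − rank ∂_1 = 10 − 9 = 1, and the invariant factors of ∂_1 are all 1, so H_0 ≅ Z.
  H_1: rank ker ∂_1 − rank ∂_2 = (30 − 9) − 20 = 1, and ∂_2 has invariant factor 2 > 1, so H_1 ≅ Z × Z/2.
  H_2: rank ker ∂_2 − rank ∂_3 = (20 − 20) − 0 = 0, and there is no ∂_3, so H_2 ≅ 0.

(K is a triangulation of the Klein bottle.)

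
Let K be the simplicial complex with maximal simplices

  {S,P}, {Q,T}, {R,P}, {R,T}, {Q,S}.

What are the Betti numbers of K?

We work with the vertex ordering P < Q < R < S < T. The simplices of K, each written with vertices in increasing order, are:

  0-simplices (5): P, Q, R, S, T
  1-simplices (5): PR, PS, QS, QT, RT

so the chain groups are C_0 ≅ Z^5, C_1 ≅ Z^5.

∂_1: C_1 → C_0 maps an edge to its endpoints' difference, ∂[p,q] = q − p. For instance
  ∂QS = S − Q.
The 5×5 boundary matrix has rank 4 and Smith normal form diag(1,1,1,1).

From H_k ≅ ker(∂_k) / im(∂_{k+1}) we obtain:

  H_0: rank C_0 − rank ∂_1 = 5 − 4 = 1, and the invariant factors of ∂_1 are all 1, so H_0 ≅ Z.
  H_1: rank ker ∂_1 − rank ∂_2 = (5 − 4) − 0 = 1, and there is no ∂_2, so H_1 ≅ Z.

As a check, the Euler characteristic is 5 − 5 = 0, which agrees with 1 − 1 = 0.

Hence the Betti numbers are b_0 = 1, b_1 = 1.

b_0 = 1, b_1 = 1.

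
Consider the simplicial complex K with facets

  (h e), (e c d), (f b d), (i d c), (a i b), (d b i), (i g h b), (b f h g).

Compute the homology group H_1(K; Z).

H_1 ≅ Z.

K has 9 vertices, 19 edges, 12 triangles, 2 3-simplices.
rank ∂_1 = 8, rank ∂_2 = 10 ⇒ b_1 = 19 − 8 − 10 = 1; all invariant factors of ∂_2 are 1 so no torsion. So H_1 ≅ Z.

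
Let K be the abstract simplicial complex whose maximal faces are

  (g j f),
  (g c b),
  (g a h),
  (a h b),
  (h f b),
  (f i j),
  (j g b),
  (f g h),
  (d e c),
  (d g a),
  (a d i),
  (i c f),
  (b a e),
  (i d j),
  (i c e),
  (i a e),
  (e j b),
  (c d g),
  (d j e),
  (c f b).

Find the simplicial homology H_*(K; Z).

H_0 ≅ Z,  H_1 ≅ Z × Z/2,  H_2 = 0.

K has 10 vertices, 30 edges, 20 triangles.
rank ∂_0 = 0, rank ∂_1 = 9 ⇒ b_0 = 10 − 0 − 9 = 1; all invariant factors of ∂_1 are 1 so no torsion. So H_0 = Z.
rank ∂_1 = 9, rank ∂_2 = 20 ⇒ b_1 = 30 − 9 − 20 = 1; ∂_2 has invariant factor(s) [2] giving torsion. So H_1 = Z × Z/2.
rank ∂_2 = 20, rank ∂_3 = 0 ⇒ b_2 = 20 − 20 − 0 = 0. So H_2 = 0.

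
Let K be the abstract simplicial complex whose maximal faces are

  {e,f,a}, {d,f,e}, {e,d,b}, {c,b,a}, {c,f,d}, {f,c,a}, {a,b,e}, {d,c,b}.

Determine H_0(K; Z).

H_0 = Z.

Take the total order a < b < c < d < e < f on the vertex set. Then K (dimension 2) consists of the simplices:

  0-simplices (6): a, b, c, d, e, f
  1-simplices (12): ab, ac, ae, af, bc, bd, be, cd, cf, de, df, ef
  2-simplices (8): abc, abe, acf, aef, bcd, bde, cdf, def

Hence C_0 ≅ Z^6, C_1 ≅ Z^12, C_2 ≅ Z^8.

The boundary map ∂_1: C_1 → C_0 sends each edge [p,q] (with p < q) to q − p.
The 6×12 boundary matrix has rank 5 and Smith normal form diag(1,1,1,1,1).

The boundary map ∂_2: C_2 → C_1 sends each 2-simplex [p,q,r] to [q,r] − [p,r] + [p,q]. For instance
  ∂def = ef − df + de,
  ∂bde = de − be + bd.
This gives a 12×8 integer matrix of rank 7; reducing to Smith normal form yields diagonal entries (1,1,1,1,1,1,1).

Computing H_k = (kernel of ∂_k) / (image of ∂_{k+1}):

  H_0: rank C_0 − rank ∂_1 = 6 − 5 = 1, and the invariant factors of ∂_1 are all 1, so H_0 ≅ Z.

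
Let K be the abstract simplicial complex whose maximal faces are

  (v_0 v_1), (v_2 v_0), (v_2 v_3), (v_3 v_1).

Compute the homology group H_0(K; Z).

We work with the vertex ordering v_0 < v_1 < v_2 < v_3. The simplices of K, each written with vertices in increasing order, are:

  0-simplices (4): [v_0], [v_1], [v_2], [v_3]
  1-simplices (4): [v_0,v_1], [v_0,v_2], [v_1,v_3], [v_2,v_3]

Hence C_0 ≅ Z^4, C_1 ≅ Z^4.

∂_1: C_1 → C_0 is given by ∂[p,q] = [q] − [p]. For instance
  ∂[v_1,v_3] = [v_3] − [v_1].
The 4×4 boundary matrix has rank 3 and Smith normal form diag(1,1,1).

Now H_k = ker ∂_k / im ∂_{k+1}, so:

  H_0: rank C_0 − rank ∂_1 = 4 − 3 = 1, and the invariant factors of ∂_1 are all 1, so H_0 = Z.

H_0 = Z.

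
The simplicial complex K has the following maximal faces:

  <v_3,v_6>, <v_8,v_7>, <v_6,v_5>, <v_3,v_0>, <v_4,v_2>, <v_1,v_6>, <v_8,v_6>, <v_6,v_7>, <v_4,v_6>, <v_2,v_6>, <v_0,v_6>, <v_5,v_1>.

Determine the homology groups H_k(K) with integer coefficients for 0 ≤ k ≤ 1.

H_0 = Z,  H_1 = Z^4.

We work with the vertex ordering v_0 < v_1 < v_2 < v_3 < v_4 < v_5 < v_6 < v_7 < v_8. The simplices of K, each written with vertices in increasing order, are:

  0-simplices (9): [v_0], [v_1], [v_2], [v_3], [v_4], [v_5], [v_6], [v_7], [v_8]
  1-simplices (12): [v_0,v_3], [v_0,v_6], [v_1,v_5], [v_1,v_6], [v_2,v_4], [v_2,v_6], [v_3,v_6], [v_4,v_6], [v_5,v_6], [v_6,v_7], [v_6,v_8], [v_7,v_8]

Hence C_0 ≅ Z^9, C_1 ≅ Z^12.

Boundary ∂_1: C_1 → C_0 maps an edge to its endpoints' difference, ∂[p,q] = q − p. For instance
  ∂[v_3,v_6] = [v_6] − [v_3].
The resulting 9×12 matrix has rank 8, and its Smith normal form has invariant factors (1,1,1,1,1,1,1,1).

Reading off H_k = ker ∂_k / im ∂_{k+1}:

  H_0: rank C_0 − rank ∂_1 = 9 − 8 = 1, and the invariant factors of ∂_1 are all 1, so H_0 = Z.
  H_1: rank ker ∂_1 − rank ∂_2 = (12 − 8) − 0 = 4, and there is no ∂_2, so H_1 = Z^4.

As a check, the Euler characteristic is 9 − 12 = -3, which agrees with 1 − 4 = -3.
(K is a triangulation of a wedge of 4 circles.)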